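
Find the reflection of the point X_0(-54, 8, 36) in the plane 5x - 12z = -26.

(-14, 8, -60)

n = (5, 0, -12), |n|² = 169, n·X_0 − (-26) = -676, so t = -676/169 = -4.
Foot F = X_0 − (-4)·n = (-34, 8, -12); the reflection is 2F − X_0 = (-14, 8, -60).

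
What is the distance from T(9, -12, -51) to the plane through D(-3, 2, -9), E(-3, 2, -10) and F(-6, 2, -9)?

14

DE = (0, 0, -1) and DF = (-3, 0, 0), so a normal is n = DE × DF = (0, 3, 0).
n = (0, 3, 0); n·P − 6 = -42; |n| = 3; distance = 42/3 = 14.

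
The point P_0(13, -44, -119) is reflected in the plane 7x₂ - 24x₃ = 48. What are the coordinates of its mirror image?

n = (0, 7, -24), |n|² = 625, n·P_0 − 48 = 2500, so t = 2500/625 = 4.
Foot F = P_0 − 4·n = (13, -72, -23); the reflection is 2F − P_0 = (13, -100, 73).

(13, -100, 73)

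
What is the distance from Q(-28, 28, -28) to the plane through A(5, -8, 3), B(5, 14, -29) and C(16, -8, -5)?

AB = (0, 22, -32) and AC = (11, 0, -8), so a normal is n = AB × AC = (-176, -352, -242).
Then n·(-28, 28, -28) - 1210 = 638.
|n| = √(30976 + 123904 + 58564) = 462, so the distance is |638|/462 = 29/21.

29/21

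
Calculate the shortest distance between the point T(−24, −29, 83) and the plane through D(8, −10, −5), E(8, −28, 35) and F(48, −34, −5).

DE = (0, −18, 40) and DF = (40, −24, 0), so a normal is n = DE × DF = (960, 1600, 720).
Then n·(−24, −29, 83) − (−11920) = 2240.
|n| = √(921600 + 2560000 + 518400) = 2000, so the distance is |2240|/2000 = 28/25.

28/25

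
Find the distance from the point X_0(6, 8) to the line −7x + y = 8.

21√2/5

The normal to the line is n = (−7, 1) with |n| = 5√2.
|n·X_0 − 8| = |-34 − 8| = 42, so the distance is 42/(5√2) = 21√2/5.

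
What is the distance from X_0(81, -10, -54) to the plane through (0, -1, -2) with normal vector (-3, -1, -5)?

The plane has equation n·(r − (0, -1, -2)) = 0, i.e. n·r = 11.
d = |(-3)·81 + (-1)·(-10) + (-5)·(-54) − 11| / √(9 + 1 + 25) = |26| / √35 = 26/√35.

26/√35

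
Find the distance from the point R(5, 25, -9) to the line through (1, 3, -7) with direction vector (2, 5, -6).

2√61

Direction vector d = (2, 5, -6).
AP = (4, 22, -2), and AP × d = (-122, 20, -24).
|AP × d|² = 15860 and |d|² = 65, so the distance is √(15860/65) = √244 = 2√61.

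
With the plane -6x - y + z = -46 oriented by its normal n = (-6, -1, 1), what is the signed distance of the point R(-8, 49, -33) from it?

n·R − (-46) = 12.
|n| = √38, so the signed distance is 6√38/19.

6√38/19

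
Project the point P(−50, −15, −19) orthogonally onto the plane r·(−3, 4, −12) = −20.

n = (−3, 4, −12), |n|² = 169, and n·P − (-20) = 338.
t = 338/169 = 2, so the foot is P − t·n = (−50, −15, −19) − 2·(−3, 4, −12) = (−44, −23, 5).

(-44, -23, 5)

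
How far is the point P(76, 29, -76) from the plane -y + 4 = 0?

d = |(-1)·29 − (-4)| / √(0 + 1 + 0) = |-25| / 1 = 25.

25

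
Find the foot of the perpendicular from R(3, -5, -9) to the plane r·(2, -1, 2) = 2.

(5, -6, -7)

The perpendicular from R has direction n = (2, -1, 2): r = (3, -5, -9) + λ(2, -1, 2).
Substitute into the plane: n·(R + λn) = 2 gives -7 + 9λ = 2, so λ = 1.
Foot = (3, -5, -9) + 1·(2, -1, 2) = (5, -6, -7).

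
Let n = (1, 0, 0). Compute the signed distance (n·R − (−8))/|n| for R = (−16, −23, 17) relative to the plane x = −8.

-8

n·R − (-8) = -8.
|n| = 1, so the signed distance is -8/1 = -8.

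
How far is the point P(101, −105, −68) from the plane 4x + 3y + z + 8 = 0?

n = (4, 3, 1); n·P − (-8) = 29; |n| = √26; distance = 29/√26 = 29√26/26.

29√26/26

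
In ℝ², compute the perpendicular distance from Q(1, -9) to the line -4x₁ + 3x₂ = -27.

The normal to the line is n = (-4, 3) with |n| = 5.
|n·Q − (-27)| = |-31 − (-27)| = 4, so the distance is 4/5.

4/5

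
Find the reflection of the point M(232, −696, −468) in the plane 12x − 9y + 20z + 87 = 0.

(6016/25, -17562/25, -2268/5)

With n = (12, −9, 20), the signed offset is (n·M − (-87))/|n|² = -225/625 = -9/25.
M' = M − 2t·n = (232, −696, −468) − (-18/25)·(12, −9, 20) = (6016/25, −17562/25, −2268/5).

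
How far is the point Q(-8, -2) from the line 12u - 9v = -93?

1

d = |12·(-8) + (-9)·(-2) − (-93)| / √(144 + 81) = |15|/15 = 1.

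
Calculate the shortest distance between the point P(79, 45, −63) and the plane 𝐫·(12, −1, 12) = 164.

1

Normal vector n = (12, −1, 12), and n·(79, 45, −63) − 164 = −17.
|n| = √(144 + 1 + 144) = 17, so the distance is |-17|/17 = 1.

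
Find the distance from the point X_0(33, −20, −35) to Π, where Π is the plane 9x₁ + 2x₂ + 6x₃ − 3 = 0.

4

Normal vector n = (9, 2, 6), and n·(33, −20, −35) − 3 = 44.
|n| = √(81 + 4 + 36) = 11, so the distance is |44|/11 = 4.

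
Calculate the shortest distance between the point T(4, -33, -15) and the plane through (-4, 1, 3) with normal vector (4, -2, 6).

4/√14

The plane has equation n·(r − (-4, 1, 3)) = 0, i.e. n·r = 0.
d = |4·4 + (-2)·(-33) + 6·(-15) − 0| / √(16 + 4 + 36) = |-8| / (2√14) = 4/√14.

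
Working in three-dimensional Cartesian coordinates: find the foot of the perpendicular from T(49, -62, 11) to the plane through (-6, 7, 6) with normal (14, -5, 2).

(-21, -37, 1)

n = (14, -5, 2), |n|² = 225, and n·T − (-107) = 1125.
t = 1125/225 = 5, so the foot is T − t·n = (49, -62, 11) − 5·(14, -5, 2) = (-21, -37, 1).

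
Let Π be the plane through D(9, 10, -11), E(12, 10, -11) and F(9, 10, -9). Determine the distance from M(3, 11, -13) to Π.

DE = (3, 0, 0) and DF = (0, 0, 2), so a normal is n = DE × DF = (0, -6, 0).
Then n·(3, 11, -13) - (-60) = -6.
|n| = √(0 + 36 + 0) = 6, so the distance is |-6|/6 = 1.

1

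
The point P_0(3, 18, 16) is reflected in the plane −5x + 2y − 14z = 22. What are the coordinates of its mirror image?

(-7, 22, -12)

n = (−5, 2, −14), |n|² = 225, n·P_0 − 22 = -225, so t = -225/225 = -1.
Foot F = P_0 − (-1)·n = (−2, 20, 2); the reflection is 2F − P_0 = (−7, 22, −12).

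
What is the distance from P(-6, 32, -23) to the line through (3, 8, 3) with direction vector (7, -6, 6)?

Direction vector d = (7, -6, 6).
AP = (-9, 24, -26), and AP × d = (-12, -128, -114).
|AP × d|² = 29524 and |d|² = 121, so the distance is √(29524/121) = √244 = 2√61.

2√61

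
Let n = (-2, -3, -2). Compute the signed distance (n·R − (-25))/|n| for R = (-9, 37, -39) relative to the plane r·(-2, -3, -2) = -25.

n·R − (-25) = 10.
|n| = √17, so the signed distance is 10/√17.

10/√17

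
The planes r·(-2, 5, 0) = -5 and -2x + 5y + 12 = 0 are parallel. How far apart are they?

With common normal n = (-2, 5, 0) (|n| = √29), the distance is |(-5) − (-12)|/|n| = 7/√29.

7√29/29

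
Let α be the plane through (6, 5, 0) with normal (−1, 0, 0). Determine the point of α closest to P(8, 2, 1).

The perpendicular from P has direction n = (−1, 0, 0): r = (8, 2, 1) + t(−1, 0, 0).
Substitute into the plane: n·(P + tn) = -6 gives -8 + 1t = -6, so t = 2.
Foot = (8, 2, 1) + 2·(−1, 0, 0) = (6, 2, 1).

(6, 2, 1)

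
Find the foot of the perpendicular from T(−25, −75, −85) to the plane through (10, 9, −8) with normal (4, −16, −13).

(-45, 5, -20)

n = (4, −16, −13), |n|² = 441, and n·T − 0 = 2205.
t = 2205/441 = 5, so the foot is T − t·n = (−25, −75, −85) − 5·(4, −16, −13) = (−45, 5, −20).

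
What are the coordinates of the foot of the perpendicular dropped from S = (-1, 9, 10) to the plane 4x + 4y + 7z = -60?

The perpendicular from S has direction n = (4, 4, 7): r = (-1, 9, 10) + t(4, 4, 7).
Substitute into the plane: n·(S + tn) = -60 gives 102 + 81t = -60, so t = -2.
Foot = (-1, 9, 10) + (-2)·(4, 4, 7) = (-9, 1, -4).

(-9, 1, -4)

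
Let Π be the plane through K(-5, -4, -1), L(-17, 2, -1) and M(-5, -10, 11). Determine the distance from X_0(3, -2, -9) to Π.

KL = (-12, 6, 0) and KM = (0, -6, 12), so a normal is n = KL × KM = (72, 144, 72).
Then n·(3, -2, -9) - (-1008) = 288.
|n| = √(5184 + 20736 + 5184) = 72√6, so the distance is |288|/(72√6) = 4/√6.

4/√6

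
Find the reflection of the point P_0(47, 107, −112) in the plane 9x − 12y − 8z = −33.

With n = (9, −12, −8), the signed offset is (n·P_0 − (-33))/|n|² = 68/289 = 4/17.
P_0' = P_0 − 2t·n = (47, 107, −112) − (8/17)·(9, −12, −8) = (727/17, 1915/17, −1840/17).

(727/17, 1915/17, -1840/17)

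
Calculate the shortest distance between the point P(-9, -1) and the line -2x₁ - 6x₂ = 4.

√10

The normal to the line is n = (-2, -6) with |n| = 2√10.
|n·P − 4| = |24 − 4| = 20, so the distance is 20/(2√10) = √10.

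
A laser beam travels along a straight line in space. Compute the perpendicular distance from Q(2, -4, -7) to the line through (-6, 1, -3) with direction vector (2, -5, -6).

Direction vector d = (2, -5, -6).
AP = (8, -5, -4), and AP × d = (10, 40, -30).
|AP × d|² = 2600 and |d|² = 65, so the distance is √(2600/65) = √40 = 2√10.

2√10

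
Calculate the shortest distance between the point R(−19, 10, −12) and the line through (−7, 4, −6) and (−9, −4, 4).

A direction vector is d = (−2, −8, 10).
AP = (−12, 6, −6), and AP × d = (12, 132, 108).
|AP × d|² = 29232 and |d|² = 168, so the distance is √(29232/168) = √174.

√174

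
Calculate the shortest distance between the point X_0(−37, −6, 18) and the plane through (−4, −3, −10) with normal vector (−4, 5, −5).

23/√66

The plane has equation n·(r − (−4, −3, −10)) = 0, i.e. n·r = 51.
d = |(-4)·(-37) + 5·(-6) + (-5)·18 − 51| / √(16 + 25 + 25) = |-23| / √66 = 23/√66.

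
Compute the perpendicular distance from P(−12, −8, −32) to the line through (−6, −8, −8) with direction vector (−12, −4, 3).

Direction vector d = (−12, −4, 3).
AP = (−6, 0, −24), and AP × d = (−96, 306, 24).
|AP × d|² = 103428 and |d|² = 169, so the distance is √(103428/169) = √612 = 6√17.

6√17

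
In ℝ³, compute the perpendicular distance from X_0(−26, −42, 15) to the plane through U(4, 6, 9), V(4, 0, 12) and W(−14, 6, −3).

UV = (0, −6, 3) and UW = (−18, 0, −12), so a normal is n = UV × UW = (72, −54, −108).
Then n·(−26, −42, 15) − (−1008) = −216.
|n| = √(5184 + 2916 + 11664) = 18√61, so the distance is |-216|/(18√61) = 12/√61.

12/√61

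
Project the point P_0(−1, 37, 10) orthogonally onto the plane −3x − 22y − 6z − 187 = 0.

(-7, -7, -2)

n = (−3, −22, −6), |n|² = 529, and n·P_0 − 187 = -1058.
t = -1058/529 = -2, so the foot is P_0 − t·n = (−1, 37, 10) − (-2)·(−3, −22, −6) = (−7, −7, −2).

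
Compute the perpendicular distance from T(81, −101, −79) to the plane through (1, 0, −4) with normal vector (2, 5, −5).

10/√6

The plane has equation n·(r − (1, 0, −4)) = 0, i.e. n·r = 22.
Then n·(81, −101, −79) − 22 = 30.
|n| = √(4 + 25 + 25) = 3√6, so the distance is |30|/(3√6) = 10/√6.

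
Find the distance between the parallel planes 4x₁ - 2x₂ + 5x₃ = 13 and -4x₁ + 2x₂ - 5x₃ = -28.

√5

Divide the second equation by -1 to match normals: 4x₁ - 2x₂ + 5x₃ = 28.
With common normal n = (4, -2, 5) (|n| = 3√5), the distance is |13 − 28|/|n| = 15/(3√5) = √5.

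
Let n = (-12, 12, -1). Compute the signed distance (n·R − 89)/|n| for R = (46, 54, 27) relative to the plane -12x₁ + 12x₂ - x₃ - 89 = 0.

n·R − 89 = -20.
|n| = 17, so the signed distance is -20/17.

-20/17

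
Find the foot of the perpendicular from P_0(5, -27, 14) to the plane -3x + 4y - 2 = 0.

(-10, -7, 14)

The perpendicular from P_0 has direction n = (-3, 4, 0): r = (5, -27, 14) + t(-3, 4, 0).
Substitute into the plane: n·(P_0 + tn) = 2 gives -123 + 25t = 2, so t = 5.
Foot = (5, -27, 14) + 5·(-3, 4, 0) = (-10, -7, 14).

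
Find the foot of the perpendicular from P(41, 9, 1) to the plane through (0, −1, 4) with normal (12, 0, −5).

n = (12, 0, −5), |n|² = 169, and n·P − (-20) = 507.
t = 507/169 = 3, so the foot is P − t·n = (41, 9, 1) − 3·(12, 0, −5) = (5, 9, 16).

(5, 9, 16)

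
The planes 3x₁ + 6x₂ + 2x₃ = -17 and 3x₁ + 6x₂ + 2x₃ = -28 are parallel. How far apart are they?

11/7

Both planes have normal n = (3, 6, 2), |n| = 7. Any point on the first plane is at distance |(-28) − (-17)|/|n| = 11/7 from the second.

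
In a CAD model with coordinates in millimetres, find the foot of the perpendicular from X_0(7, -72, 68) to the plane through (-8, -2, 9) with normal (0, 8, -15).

(7, -32, -7)

n = (0, 8, -15), |n|² = 289, and n·X_0 − (-151) = -1445.
t = -1445/289 = -5, so the foot is X_0 − t·n = (7, -72, 68) − (-5)·(0, 8, -15) = (7, -32, -7).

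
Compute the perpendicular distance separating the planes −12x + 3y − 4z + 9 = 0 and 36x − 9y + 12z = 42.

Divide the second equation by -3 to match normals: −12x + 3y − 4z = -14.
With common normal n = (−12, 3, −4) (|n| = 13), the distance is |(-9) − (-14)|/|n| = 5/13.

5/13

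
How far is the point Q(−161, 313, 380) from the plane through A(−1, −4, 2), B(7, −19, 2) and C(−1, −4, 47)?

AB = (8, −15, 0) and AC = (0, 0, 45), so a normal is n = AB × AC = (−675, −360, 0).
Then n·(−161, 313, 380) − 2115 = −6120.
|n| = √(455625 + 129600 + 0) = 765, so the distance is |-6120|/765 = 8.

8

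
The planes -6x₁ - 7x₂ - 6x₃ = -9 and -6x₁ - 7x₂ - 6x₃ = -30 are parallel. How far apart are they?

21/11

Both planes have normal n = (-6, -7, -6), |n| = 11. Any point on the first plane is at distance |(-30) − (-9)|/|n| = 21/11 from the second.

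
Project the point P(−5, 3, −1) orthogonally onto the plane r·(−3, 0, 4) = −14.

The perpendicular from P has direction n = (−3, 0, 4): r = (−5, 3, −1) + λ(−3, 0, 4).
Substitute into the plane: n·(P + λn) = -14 gives 11 + 25λ = -14, so λ = -1.
Foot = (−5, 3, −1) + (-1)·(−3, 0, 4) = (−2, 3, −5).

(-2, 3, -5)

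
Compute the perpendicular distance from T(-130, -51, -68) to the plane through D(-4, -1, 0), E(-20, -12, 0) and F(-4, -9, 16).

DE = (-16, -11, 0) and DF = (0, -8, 16), so a normal is n = DE × DF = (-176, 256, 128).
d = |(-176)·(-130) + 256·(-51) + 128·(-68) − 448| / √(30976 + 65536 + 16384) = |672| / 336 = 2.

2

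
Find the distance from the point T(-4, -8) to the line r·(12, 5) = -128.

d = |12·(-4) + 5·(-8) − (-128)| / √(144 + 25) = |40|/13 = 40/13.

40/13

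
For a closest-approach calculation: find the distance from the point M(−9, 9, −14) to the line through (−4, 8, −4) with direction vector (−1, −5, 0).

3√14

Direction vector d = (−1, −5, 0).
AP = (−5, 1, −10), and AP × d = (−50, 10, 26).
|AP × d|² = 3276 and |d|² = 26, so the distance is √(3276/26) = √126 = 3√14.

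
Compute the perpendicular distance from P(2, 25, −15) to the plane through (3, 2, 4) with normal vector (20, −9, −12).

The plane has equation n·(r − (3, 2, 4)) = 0, i.e. n·r = -6.
n = (20, −9, −12); n·P − (-6) = 1; |n| = 25; distance = 1/25.

1/25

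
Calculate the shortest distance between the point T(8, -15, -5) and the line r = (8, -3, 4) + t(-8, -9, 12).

Direction vector d = (-8, -9, 12).
AP = (0, -12, -9); AP·d = 0, |AP|² = 225, |d|² = 289.
distance² = |AP|² − (AP·d)²/|d|² = 225 − 0/289 = 225, so the distance is 15.

15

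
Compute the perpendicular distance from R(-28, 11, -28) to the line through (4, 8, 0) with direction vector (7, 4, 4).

Direction vector d = (7, 4, 4).
AP = (-32, 3, -28); AP·d = -324, |AP|² = 1817, |d|² = 81.
distance² = |AP|² − (AP·d)²/|d|² = 1817 − 104976/81 = 521, so the distance is √521.

√521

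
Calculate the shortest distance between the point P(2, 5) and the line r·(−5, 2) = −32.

The normal to the line is n = (−5, 2) with |n| = √29.
|n·P − (-32)| = |0 − (-32)| = 32, so the distance is 32/√29.

32/√29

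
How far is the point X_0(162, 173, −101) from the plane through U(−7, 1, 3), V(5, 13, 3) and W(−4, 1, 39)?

4

UV = (12, 12, 0) and UW = (3, 0, 36), so a normal is n = UV × UW = (432, −432, −36).
Then n·(162, 173, −101) − (−3564) = 2448.
|n| = √(186624 + 186624 + 1296) = 612, so the distance is |2448|/612 = 4.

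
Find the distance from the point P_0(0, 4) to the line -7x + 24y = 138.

d = |(-7)·0 + 24·4 − 138| / √(49 + 576) = |-42|/25 = 42/25.

42/25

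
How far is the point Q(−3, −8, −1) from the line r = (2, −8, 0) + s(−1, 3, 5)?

√26

Direction vector d = (−1, 3, 5).
AP = (−5, 0, −1), and AP × d = (3, 26, −15).
|AP × d|² = 910 and |d|² = 35, so the distance is √(910/35) = √26.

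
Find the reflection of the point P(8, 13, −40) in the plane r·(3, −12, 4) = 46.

(20, -35, -24)

n = (3, −12, 4), |n|² = 169, n·P − 46 = -338, so t = -338/169 = -2.
Foot F = P − (-2)·n = (14, −11, −32); the reflection is 2F − P = (20, −35, −24).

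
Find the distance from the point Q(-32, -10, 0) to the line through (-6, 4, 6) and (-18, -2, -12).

2√101

A direction vector is d = (-12, -6, -18).
AP = (-26, -14, -6), and AP × d = (216, -396, -12).
|AP × d|² = 203616 and |d|² = 504, so the distance is √(203616/504) = √404 = 2√101.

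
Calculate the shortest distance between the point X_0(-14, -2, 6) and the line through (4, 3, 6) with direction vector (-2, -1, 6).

Direction vector d = (-2, -1, 6).
AP = (-18, -5, 0); AP·d = 41, |AP|² = 349, |d|² = 41.
distance² = |AP|² − (AP·d)²/|d|² = 349 − 1681/41 = 308, so the distance is 2√77.

2√77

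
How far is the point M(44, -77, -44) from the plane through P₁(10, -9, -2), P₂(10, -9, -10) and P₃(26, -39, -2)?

2

P₁P₂ = (0, 0, -8) and P₁P₃ = (16, -30, 0), so a normal is n = P₁P₂ × P₁P₃ = (-240, -128, 0).
Then n·(44, -77, -44) - (-1248) = 544.
|n| = √(57600 + 16384 + 0) = 272, so the distance is |544|/272 = 2.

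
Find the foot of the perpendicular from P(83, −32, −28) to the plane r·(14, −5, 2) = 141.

The perpendicular from P has direction n = (14, −5, 2): r = (83, −32, −28) + μ(14, −5, 2).
Substitute into the plane: n·(P + μn) = 141 gives 1266 + 225μ = 141, so μ = -5.
Foot = (83, −32, −28) + (-5)·(14, −5, 2) = (13, −7, −38).

(13, -7, -38)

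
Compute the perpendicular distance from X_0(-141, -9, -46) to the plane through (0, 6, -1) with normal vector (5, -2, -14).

The plane has equation n·(r − (0, 6, -1)) = 0, i.e. n·r = 2.
d = |5·(-141) + (-2)·(-9) + (-14)·(-46) − 2| / √(25 + 4 + 196) = |-45| / 15 = 3.

3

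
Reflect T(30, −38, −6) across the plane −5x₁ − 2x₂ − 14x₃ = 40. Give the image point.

(86/3, -578/15, -146/15)

With n = (−5, −2, −14), the signed offset is (n·T − 40)/|n|² = -30/225 = -2/15.
T' = T − 2t·n = (30, −38, −6) − (-4/15)·(−5, −2, −14) = (86/3, −578/15, −146/15).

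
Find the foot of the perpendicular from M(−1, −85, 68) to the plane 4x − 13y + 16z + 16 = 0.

(-21, -20, -12)

The perpendicular from M has direction n = (4, −13, 16): r = (−1, −85, 68) + λ(4, −13, 16).
Substitute into the plane: n·(M + λn) = -16 gives 2189 + 441λ = -16, so λ = -5.
Foot = (−1, −85, 68) + (-5)·(4, −13, 16) = (−21, −20, −12).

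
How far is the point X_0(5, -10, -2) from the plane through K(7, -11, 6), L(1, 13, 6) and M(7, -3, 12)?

11/13

KL = (-6, 24, 0) and KM = (0, 8, 6), so a normal is n = KL × KM = (144, 36, -48).
Then n·(5, -10, -2) - 324 = 132.
|n| = √(20736 + 1296 + 2304) = 156, so the distance is |132|/156 = 11/13.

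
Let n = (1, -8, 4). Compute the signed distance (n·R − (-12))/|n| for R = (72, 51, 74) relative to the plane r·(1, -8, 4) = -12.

n·R − (-12) = -28.
|n| = 9, so the signed distance is -28/9.

-28/9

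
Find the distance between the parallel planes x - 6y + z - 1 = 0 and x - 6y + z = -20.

Both planes have normal n = (1, -6, 1), |n| = √38. Any point on the first plane is at distance |(-20) − 1|/|n| = 21/√38 from the second.

21/√38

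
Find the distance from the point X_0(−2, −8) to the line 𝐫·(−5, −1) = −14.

The normal to the line is n = (−5, −1) with |n| = √26.
|n·X_0 − (-14)| = |18 − (-14)| = 32, so the distance is 32/√26.

16√26/13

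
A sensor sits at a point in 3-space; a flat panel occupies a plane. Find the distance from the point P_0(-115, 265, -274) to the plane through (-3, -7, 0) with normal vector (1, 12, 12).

The plane has equation n·(r − (-3, -7, 0)) = 0, i.e. n·r = -87.
n = (1, 12, 12); n·P − (-87) = -136; |n| = 17; distance = 136/17 = 8.

8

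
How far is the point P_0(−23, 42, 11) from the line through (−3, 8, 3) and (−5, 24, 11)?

18

A direction vector is d = (−2, 16, 8).
AP = (−20, 34, 8); AP·d = 648, |AP|² = 1620, |d|² = 324.
distance² = |AP|² − (AP·d)²/|d|² = 1620 − 419904/324 = 324, so the distance is 18.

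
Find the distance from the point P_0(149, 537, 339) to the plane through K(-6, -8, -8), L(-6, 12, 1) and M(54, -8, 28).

KL = (0, 20, 9) and KM = (60, 0, 36), so a normal is n = KL × KM = (720, 540, -1200).
Then n·(149, 537, 339) - 960 = -10500.
|n| = √(518400 + 291600 + 1440000) = 1500, so the distance is |-10500|/1500 = 7.

7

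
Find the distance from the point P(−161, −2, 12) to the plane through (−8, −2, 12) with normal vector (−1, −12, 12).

9

The plane has equation n·(r − (−8, −2, 12)) = 0, i.e. n·r = 176.
Then n·(−161, −2, 12) − 176 = 153.
|n| = √(1 + 144 + 144) = 17, so the distance is |153|/17 = 9.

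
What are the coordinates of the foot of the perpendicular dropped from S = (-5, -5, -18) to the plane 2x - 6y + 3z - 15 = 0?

n = (2, -6, 3), |n|² = 49, and n·S − 15 = -49.
t = -49/49 = -1, so the foot is S − t·n = (-5, -5, -18) − (-1)·(2, -6, 3) = (-3, -11, -15).

(-3, -11, -15)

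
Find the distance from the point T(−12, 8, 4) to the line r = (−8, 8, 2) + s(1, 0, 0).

2

Direction vector d = (1, 0, 0).
AP = (−4, 0, 2), and AP × d = (0, 2, 0).
|AP × d|² = 4 and |d|² = 1, so the distance is √4 = 2.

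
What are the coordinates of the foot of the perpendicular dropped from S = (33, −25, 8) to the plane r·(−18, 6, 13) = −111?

(15, -19, 21)

The perpendicular from S has direction n = (−18, 6, 13): r = (33, −25, 8) + λ(−18, 6, 13).
Substitute into the plane: n·(S + λn) = -111 gives -640 + 529λ = -111, so λ = 1.
Foot = (33, −25, 8) + 1·(−18, 6, 13) = (15, −19, 21).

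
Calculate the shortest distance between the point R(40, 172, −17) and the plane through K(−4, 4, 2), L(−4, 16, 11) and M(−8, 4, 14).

4

KL = (0, 12, 9) and KM = (−4, 0, 12), so a normal is n = KL × KM = (144, −36, 48).
Then n·(40, 172, −17) − (−624) = −624.
|n| = √(20736 + 1296 + 2304) = 156, so the distance is |-624|/156 = 4.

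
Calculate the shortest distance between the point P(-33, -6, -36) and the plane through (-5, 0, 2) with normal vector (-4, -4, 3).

22√41/41

The plane has equation n·(r − (-5, 0, 2)) = 0, i.e. n·r = 26.
n = (-4, -4, 3); n·P − 26 = 22; |n| = √41; distance = 22/√41 = 22√41/41.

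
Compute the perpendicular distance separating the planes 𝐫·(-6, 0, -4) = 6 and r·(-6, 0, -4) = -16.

With common normal n = (-6, 0, -4) (|n| = 2√13), the distance is |6 − (-16)|/|n| = 22/(2√13) = 11/√13.

11/√13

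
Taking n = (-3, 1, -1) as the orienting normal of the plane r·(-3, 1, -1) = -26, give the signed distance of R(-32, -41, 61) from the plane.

20/√11

n·R − (-26) = 20.
|n| = √11, so the signed distance is 20/√11.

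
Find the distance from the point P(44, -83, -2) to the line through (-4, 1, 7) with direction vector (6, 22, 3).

6√130

Direction vector d = (6, 22, 3).
AP = (48, -84, -9); AP·d = -1587, |AP|² = 9441, |d|² = 529.
distance² = |AP|² − (AP·d)²/|d|² = 9441 − 2518569/529 = 4680, so the distance is 6√130.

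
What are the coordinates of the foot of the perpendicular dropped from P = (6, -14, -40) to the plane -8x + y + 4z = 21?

n = (-8, 1, 4), |n|² = 81, and n·P − 21 = -243.
t = -243/81 = -3, so the foot is P − t·n = (6, -14, -40) − (-3)·(-8, 1, 4) = (-18, -11, -28).

(-18, -11, -28)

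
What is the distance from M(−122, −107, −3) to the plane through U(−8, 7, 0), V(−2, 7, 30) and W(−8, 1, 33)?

UV = (6, 0, 30) and UW = (0, −6, 33), so a normal is n = UV × UW = (180, −198, −36).
Then n·(−122, −107, −3) − (−2826) = 2160.
|n| = √(32400 + 39204 + 1296) = 270, so the distance is |2160|/270 = 8.

8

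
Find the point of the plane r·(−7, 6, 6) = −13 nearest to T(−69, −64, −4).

(-703/11, -752/11, -92/11)

The perpendicular from T has direction n = (−7, 6, 6): r = (−69, −64, −4) + μ(−7, 6, 6).
Substitute into the plane: n·(T + μn) = -13 gives 75 + 121μ = -13, so μ = -8/11.
Foot = (−69, −64, −4) + (-8/11)·(−7, 6, 6) = (−703/11, −752/11, −92/11).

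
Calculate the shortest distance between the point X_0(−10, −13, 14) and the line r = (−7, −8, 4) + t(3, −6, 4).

√73

Direction vector d = (3, −6, 4).
AP = (−3, −5, 10), and AP × d = (40, 42, 33).
|AP × d|² = 4453 and |d|² = 61, so the distance is √(4453/61) = √73.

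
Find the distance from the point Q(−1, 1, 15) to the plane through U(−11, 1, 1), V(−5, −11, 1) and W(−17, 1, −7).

2√29/29

UV = (6, −12, 0) and UW = (−6, 0, −8), so a normal is n = UV × UW = (96, 48, −72).
n = (96, 48, −72); n·P − (-1080) = -48; |n| = 24√29; distance = 48/(24√29) = 2√29/29.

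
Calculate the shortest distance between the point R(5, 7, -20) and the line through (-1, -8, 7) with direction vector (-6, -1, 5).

Direction vector d = (-6, -1, 5).
AP = (6, 15, -27), and AP × d = (48, 132, 84).
|AP × d|² = 26784 and |d|² = 62, so the distance is √(26784/62) = √432 = 12√3.

12√3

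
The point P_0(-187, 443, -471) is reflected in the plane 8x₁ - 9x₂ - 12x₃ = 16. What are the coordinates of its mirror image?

(-3323/17, 7693/17, -7791/17)

With n = (8, -9, -12), the signed offset is (n·P_0 − 16)/|n|² = 153/289 = 9/17.
P_0' = P_0 − 2t·n = (-187, 443, -471) − (18/17)·(8, -9, -12) = (-3323/17, 7693/17, -7791/17).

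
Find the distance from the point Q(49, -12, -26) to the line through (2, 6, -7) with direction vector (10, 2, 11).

√2669

Direction vector d = (10, 2, 11).
AP = (47, -18, -19); AP·d = 225, |AP|² = 2894, |d|² = 225.
distance² = |AP|² − (AP·d)²/|d|² = 2894 − 50625/225 = 2669, so the distance is √2669.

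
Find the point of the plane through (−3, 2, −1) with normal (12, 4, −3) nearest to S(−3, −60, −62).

n = (12, 4, −3), |n|² = 169, and n·S − (-25) = -65.
t = -65/169 = -5/13, so the foot is S − t·n = (−3, −60, −62) − (-5/13)·(12, 4, −3) = (21/13, −760/13, −821/13).

(21/13, -760/13, -821/13)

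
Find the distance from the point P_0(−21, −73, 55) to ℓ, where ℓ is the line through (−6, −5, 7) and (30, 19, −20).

3√281

A direction vector is d = (36, 24, −27).
AP = (−15, −68, 48); AP·d = -3468, |AP|² = 7153, |d|² = 2601.
distance² = |AP|² − (AP·d)²/|d|² = 7153 − 12027024/2601 = 2529, so the distance is 3√281.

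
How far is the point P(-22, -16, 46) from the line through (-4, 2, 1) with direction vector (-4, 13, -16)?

3√101

Direction vector d = (-4, 13, -16).
AP = (-18, -18, 45), and AP × d = (-297, -468, -306).
|AP × d|² = 400869 and |d|² = 441, so the distance is √(400869/441) = √909 = 3√101.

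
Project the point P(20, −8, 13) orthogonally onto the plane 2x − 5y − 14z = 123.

(22, -13, -1)

n = (2, −5, −14), |n|² = 225, and n·P − 123 = -225.
t = -225/225 = -1, so the foot is P − t·n = (20, −8, 13) − (-1)·(2, −5, −14) = (22, −13, −1).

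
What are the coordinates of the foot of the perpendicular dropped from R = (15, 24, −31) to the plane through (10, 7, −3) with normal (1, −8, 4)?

(18, 0, -19)

The perpendicular from R has direction n = (1, −8, 4): r = (15, 24, −31) + t(1, −8, 4).
Substitute into the plane: n·(R + tn) = -58 gives -301 + 81t = -58, so t = 3.
Foot = (15, 24, −31) + 3·(1, −8, 4) = (18, 0, −19).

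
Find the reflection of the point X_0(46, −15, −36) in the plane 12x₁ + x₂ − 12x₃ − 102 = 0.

n = (12, 1, −12), |n|² = 289, n·X_0 − 102 = 867, so t = 867/289 = 3.
Foot F = X_0 − 3·n = (10, −18, 0); the reflection is 2F − X_0 = (−26, −21, 36).

(-26, -21, 36)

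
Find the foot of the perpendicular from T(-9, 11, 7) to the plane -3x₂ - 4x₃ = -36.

n = (0, -3, -4), |n|² = 25, and n·T − (-36) = -25.
t = -25/25 = -1, so the foot is T − t·n = (-9, 11, 7) − (-1)·(0, -3, -4) = (-9, 8, 3).

(-9, 8, 3)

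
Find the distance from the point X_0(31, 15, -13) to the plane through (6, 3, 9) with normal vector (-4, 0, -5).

The plane has equation n·(r − (6, 3, 9)) = 0, i.e. n·r = -69.
Then n·(31, 15, -13) - (-69) = 10.
|n| = √(16 + 0 + 25) = √41, so the distance is |10|/√41 = 10/√41.

10√41/41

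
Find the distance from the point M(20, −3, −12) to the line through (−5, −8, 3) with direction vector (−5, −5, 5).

10√2

Direction vector d = (−5, −5, 5).
AP = (25, 5, −15), and AP × d = (−50, −50, −100).
|AP × d|² = 15000 and |d|² = 75, so the distance is √(15000/75) = √200 = 10√2.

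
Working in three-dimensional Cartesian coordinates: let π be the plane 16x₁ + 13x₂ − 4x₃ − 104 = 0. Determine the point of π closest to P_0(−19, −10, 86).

(13, 16, 78)

n = (16, 13, −4), |n|² = 441, and n·P_0 − 104 = -882.
t = -882/441 = -2, so the foot is P_0 − t·n = (−19, −10, 86) − (-2)·(16, 13, −4) = (13, 16, 78).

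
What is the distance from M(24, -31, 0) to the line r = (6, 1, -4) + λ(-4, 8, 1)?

Direction vector d = (-4, 8, 1).
AP = (18, -32, 4), and AP × d = (-64, -34, 16).
|AP × d|² = 5508 and |d|² = 81, so the distance is √(5508/81) = √68 = 2√17.

2√17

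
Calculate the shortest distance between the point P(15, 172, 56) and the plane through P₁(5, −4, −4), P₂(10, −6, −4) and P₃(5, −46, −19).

4

P₁P₂ = (5, −2, 0) and P₁P₃ = (0, −42, −15), so a normal is n = P₁P₂ × P₁P₃ = (30, 75, −210).
Then n·(15, 172, 56) − 690 = 900.
|n| = √(900 + 5625 + 44100) = 225, so the distance is |900|/225 = 4.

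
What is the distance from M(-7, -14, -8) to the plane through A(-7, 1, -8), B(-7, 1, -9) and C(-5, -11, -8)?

AB = (0, 0, -1) and AC = (2, -12, 0), so a normal is n = AB × AC = (-12, -2, 0).
Then n·(-7, -14, -8) - 82 = 30.
|n| = √(144 + 4 + 0) = 2√37, so the distance is |30|/(2√37) = 15√37/37.

15/√37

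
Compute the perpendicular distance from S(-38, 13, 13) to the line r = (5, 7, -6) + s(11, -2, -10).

√221

Direction vector d = (11, -2, -10).
AP = (-43, 6, 19), and AP × d = (-22, -221, 20).
|AP × d|² = 49725 and |d|² = 225, so the distance is √(49725/225) = √221.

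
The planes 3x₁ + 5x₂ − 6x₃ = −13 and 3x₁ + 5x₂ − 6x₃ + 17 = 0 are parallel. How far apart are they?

With common normal n = (3, 5, −6) (|n| = √70), the distance is |(-13) − (-17)|/|n| = 4/√70 = 2√70/35.

4/√70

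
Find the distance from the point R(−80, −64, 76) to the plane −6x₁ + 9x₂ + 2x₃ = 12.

4

d = |(-6)·(-80) + 9·(-64) + 2·76 − 12| / √(36 + 81 + 4) = |44| / 11 = 4.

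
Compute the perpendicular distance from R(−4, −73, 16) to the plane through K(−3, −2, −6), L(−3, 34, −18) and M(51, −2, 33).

KL = (0, 36, −12) and KM = (54, 0, 39), so a normal is n = KL × KM = (1404, −648, −1944).
n = (1404, −648, −1944); n·P − 8748 = 1836; |n| = 2484; distance = 1836/2484 = 17/23.

17/23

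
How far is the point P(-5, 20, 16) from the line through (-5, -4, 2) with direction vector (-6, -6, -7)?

Direction vector d = (-6, -6, -7).
AP = (0, 24, 14); AP·d = -242, |AP|² = 772, |d|² = 121.
distance² = |AP|² − (AP·d)²/|d|² = 772 − 58564/121 = 288, so the distance is 12√2.

12√2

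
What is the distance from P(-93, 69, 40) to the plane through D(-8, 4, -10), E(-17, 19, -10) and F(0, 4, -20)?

3√2

DE = (-9, 15, 0) and DF = (8, 0, -10), so a normal is n = DE × DF = (-150, -90, -120).
n = (-150, -90, -120); n·P − 2040 = 900; |n| = 150√2; distance = 900/(150√2) = 3√2.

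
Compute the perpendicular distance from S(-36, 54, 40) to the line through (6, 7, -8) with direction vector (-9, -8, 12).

3√569

Direction vector d = (-9, -8, 12).
AP = (-42, 47, 48); AP·d = 578, |AP|² = 6277, |d|² = 289.
distance² = |AP|² − (AP·d)²/|d|² = 6277 − 334084/289 = 5121, so the distance is 3√569.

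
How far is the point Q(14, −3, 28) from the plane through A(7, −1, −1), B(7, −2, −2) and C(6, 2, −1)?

10√11/11

AB = (0, −1, −1) and AC = (−1, 3, 0), so a normal is n = AB × AC = (3, 1, −1).
d = |3·14 + 1·(-3) + (-1)·28 − 21| / √(9 + 1 + 1) = |-10| / √11 = 10√11/11.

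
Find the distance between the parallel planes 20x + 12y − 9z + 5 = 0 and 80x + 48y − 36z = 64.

21/25

Divide the second equation by 4 to match normals: 20x + 12y − 9z = 16.
Both planes have normal n = (20, 12, −9), |n| = 25. Any point on the first plane is at distance |16 − (-5)|/|n| = 21/25 from the second.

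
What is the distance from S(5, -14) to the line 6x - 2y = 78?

√10

d = |6·5 + (-2)·(-14) − 78| / √(36 + 4) = |-20|/(2√10) = √10.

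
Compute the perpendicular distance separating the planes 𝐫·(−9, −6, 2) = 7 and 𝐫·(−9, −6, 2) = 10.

3/11

Both planes have normal n = (−9, −6, 2), |n| = 11. Any point on the first plane is at distance |10 − 7|/|n| = 3/11 from the second.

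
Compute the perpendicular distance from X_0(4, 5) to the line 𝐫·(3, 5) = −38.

75√34/34

The normal to the line is n = (3, 5) with |n| = √34.
|n·X_0 − (-38)| = |37 − (-38)| = 75, so the distance is 75/√34 = 75√34/34.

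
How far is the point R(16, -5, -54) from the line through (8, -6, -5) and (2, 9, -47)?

A direction vector is d = (-6, 15, -42).
AP = (8, 1, -49); AP·d = 2025, |AP|² = 2466, |d|² = 2025.
distance² = |AP|² − (AP·d)²/|d|² = 2466 − 4100625/2025 = 441, so the distance is 21.

21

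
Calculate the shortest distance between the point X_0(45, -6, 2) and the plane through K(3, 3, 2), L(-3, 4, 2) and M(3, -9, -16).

12√53/53

KL = (-6, 1, 0) and KM = (0, -12, -18), so a normal is n = KL × KM = (-18, -108, 72).
d = |(-18)·45 + (-108)·(-6) + 72·2 − (-234)| / √(324 + 11664 + 5184) = |216| / (18√53) = 12√53/53.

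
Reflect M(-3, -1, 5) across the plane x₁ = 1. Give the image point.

(5, -1, 5)

n = (1, 0, 0), |n|² = 1, n·M − 1 = -4, so t = -4/1 = -4.
Foot F = M − (-4)·n = (1, -1, 5); the reflection is 2F − M = (5, -1, 5).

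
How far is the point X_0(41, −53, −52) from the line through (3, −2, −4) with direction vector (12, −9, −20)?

Direction vector d = (12, −9, −20).
AP = (38, −51, −48), and AP × d = (588, 184, 270).
|AP × d|² = 452500 and |d|² = 625, so the distance is √(452500/625) = √724 = 2√181.

2√181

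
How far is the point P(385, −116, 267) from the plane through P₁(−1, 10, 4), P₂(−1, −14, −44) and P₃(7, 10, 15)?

6

P₁P₂ = (0, −24, −48) and P₁P₃ = (8, 0, 11), so a normal is n = P₁P₂ × P₁P₃ = (−264, −384, 192).
n = (−264, −384, 192); n·P − (-2808) = -3024; |n| = 504; distance = 3024/504 = 6.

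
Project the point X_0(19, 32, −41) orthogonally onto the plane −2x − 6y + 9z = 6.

(9, 2, 4)

n = (−2, −6, 9), |n|² = 121, and n·X_0 − 6 = -605.
t = -605/121 = -5, so the foot is X_0 − t·n = (19, 32, −41) − (-5)·(−2, −6, 9) = (9, 2, 4).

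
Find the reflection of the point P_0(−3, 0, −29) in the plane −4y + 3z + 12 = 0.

n = (0, −4, 3), |n|² = 25, n·P_0 − (-12) = -75, so t = -75/25 = -3.
Foot F = P_0 − (-3)·n = (−3, −12, −20); the reflection is 2F − P_0 = (−3, −24, −11).

(-3, -24, -11)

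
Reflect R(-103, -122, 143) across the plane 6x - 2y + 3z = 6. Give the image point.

With n = (6, -2, 3), the signed offset is (n·R − 6)/|n|² = 49/49 = 1.
R' = R − 2t·n = (-103, -122, 143) − 2·(6, -2, 3) = (-115, -118, 137).

(-115, -118, 137)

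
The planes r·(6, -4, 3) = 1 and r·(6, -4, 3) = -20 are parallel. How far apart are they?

Both planes have normal n = (6, -4, 3), |n| = √61. Any point on the first plane is at distance |(-20) − 1|/|n| = 21/√61 = 21√61/61 from the second.

21/√61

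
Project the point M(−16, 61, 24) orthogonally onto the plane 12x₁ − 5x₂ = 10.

(20, 46, 24)

The perpendicular from M has direction n = (12, −5, 0): r = (−16, 61, 24) + t(12, −5, 0).
Substitute into the plane: n·(M + tn) = 10 gives -497 + 169t = 10, so t = 3.
Foot = (−16, 61, 24) + 3·(12, −5, 0) = (20, 46, 24).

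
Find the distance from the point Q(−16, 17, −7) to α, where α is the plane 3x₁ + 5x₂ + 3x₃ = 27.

Normal vector n = (3, 5, 3), and n·(−16, 17, −7) − 27 = −11.
|n| = √(9 + 25 + 9) = √43, so the distance is |-11|/√43 = 11√43/43.

11/√43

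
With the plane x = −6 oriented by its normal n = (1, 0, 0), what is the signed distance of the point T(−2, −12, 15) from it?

n·T − (-6) = 4.
|n| = 1, so the signed distance is 4/1 = 4.

4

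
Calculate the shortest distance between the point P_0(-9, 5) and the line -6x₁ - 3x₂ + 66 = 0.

7√5

d = |(-6)·(-9) + (-3)·5 − (-66)| / √(36 + 9) = |105|/(3√5) = 7√5.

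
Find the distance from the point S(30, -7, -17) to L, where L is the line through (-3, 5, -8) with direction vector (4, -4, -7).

3√65

Direction vector d = (4, -4, -7).
AP = (33, -12, -9); AP·d = 243, |AP|² = 1314, |d|² = 81.
distance² = |AP|² − (AP·d)²/|d|² = 1314 − 59049/81 = 585, so the distance is 3√65.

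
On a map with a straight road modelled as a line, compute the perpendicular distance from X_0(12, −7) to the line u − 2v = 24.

2/√5

The normal to the line is n = (1, −2) with |n| = √5.
|n·X_0 − 24| = |26 − 24| = 2, so the distance is 2/√5 = 2√5/5.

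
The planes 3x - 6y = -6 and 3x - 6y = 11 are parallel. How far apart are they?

17√5/15

Both planes have normal n = (3, -6, 0), |n| = 3√5. Any point on the first plane is at distance |11 − (-6)|/|n| = 17/(3√5) = 17√5/15 from the second.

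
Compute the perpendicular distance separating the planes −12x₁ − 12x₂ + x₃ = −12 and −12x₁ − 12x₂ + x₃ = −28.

Both planes have normal n = (−12, −12, 1), |n| = 17. Any point on the first plane is at distance |(-28) − (-12)|/|n| = 16/17 from the second.

16/17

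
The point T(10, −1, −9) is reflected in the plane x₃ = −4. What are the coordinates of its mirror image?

(10, -1, 1)

n = (0, 0, 1), |n|² = 1, n·T − (-4) = -5, so t = -5/1 = -5.
Foot F = T − (-5)·n = (10, −1, −4); the reflection is 2F − T = (10, −1, 1).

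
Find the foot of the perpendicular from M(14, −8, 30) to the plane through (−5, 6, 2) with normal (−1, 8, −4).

The perpendicular from M has direction n = (−1, 8, −4): r = (14, −8, 30) + λ(−1, 8, −4).
Substitute into the plane: n·(M + λn) = 45 gives -198 + 81λ = 45, so λ = 3.
Foot = (14, −8, 30) + 3·(−1, 8, −4) = (11, 16, 18).

(11, 16, 18)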